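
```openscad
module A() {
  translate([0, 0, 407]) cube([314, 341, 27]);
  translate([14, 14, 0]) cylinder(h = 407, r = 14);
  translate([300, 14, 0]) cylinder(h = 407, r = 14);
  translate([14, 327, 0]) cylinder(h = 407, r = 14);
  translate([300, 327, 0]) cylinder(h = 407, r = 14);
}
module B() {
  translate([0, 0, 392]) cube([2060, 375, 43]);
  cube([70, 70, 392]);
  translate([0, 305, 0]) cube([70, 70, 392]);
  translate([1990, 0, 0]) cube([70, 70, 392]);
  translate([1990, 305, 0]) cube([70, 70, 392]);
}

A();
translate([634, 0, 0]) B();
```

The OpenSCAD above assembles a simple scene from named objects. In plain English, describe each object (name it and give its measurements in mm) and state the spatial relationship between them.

A is a simple wooden stool: a rectangular seat 314 mm (x) by 341 mm (y), 27 mm thick, top face at z = 434 mm, on four round legs, each 28 mm in diameter. The legs rest on z = 0, each leg's axis is inset half a diameter from the nearest pair of seat edges (so the leg's bounding box is flush with the corner).

B is a long wooden bench with a 2060 mm (x) × 375 mm (y) seat, 43 mm thick, its top surface 435 mm above the floor. Four 70 mm square legs at the seat corners, flush with the edges, run from z = 0 to the seat underside.

The bench is on the floor beside the stool on its +x side.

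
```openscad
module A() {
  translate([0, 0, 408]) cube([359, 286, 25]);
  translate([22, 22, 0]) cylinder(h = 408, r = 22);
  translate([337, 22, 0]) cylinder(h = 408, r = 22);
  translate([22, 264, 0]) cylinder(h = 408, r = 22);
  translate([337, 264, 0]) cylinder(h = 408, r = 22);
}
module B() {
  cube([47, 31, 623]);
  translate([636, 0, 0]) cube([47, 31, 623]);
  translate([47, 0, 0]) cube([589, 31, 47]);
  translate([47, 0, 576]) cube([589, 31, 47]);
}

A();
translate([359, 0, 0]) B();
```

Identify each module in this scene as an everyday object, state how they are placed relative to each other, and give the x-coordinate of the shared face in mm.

The stool's +x face and the picture frame's −x face are both at x = 359 mm.

A is a stool. B is a picture frame. The picture frame is against the stool's +x side, with their −y faces flush. The x-coordinate of the shared face is 359 mm.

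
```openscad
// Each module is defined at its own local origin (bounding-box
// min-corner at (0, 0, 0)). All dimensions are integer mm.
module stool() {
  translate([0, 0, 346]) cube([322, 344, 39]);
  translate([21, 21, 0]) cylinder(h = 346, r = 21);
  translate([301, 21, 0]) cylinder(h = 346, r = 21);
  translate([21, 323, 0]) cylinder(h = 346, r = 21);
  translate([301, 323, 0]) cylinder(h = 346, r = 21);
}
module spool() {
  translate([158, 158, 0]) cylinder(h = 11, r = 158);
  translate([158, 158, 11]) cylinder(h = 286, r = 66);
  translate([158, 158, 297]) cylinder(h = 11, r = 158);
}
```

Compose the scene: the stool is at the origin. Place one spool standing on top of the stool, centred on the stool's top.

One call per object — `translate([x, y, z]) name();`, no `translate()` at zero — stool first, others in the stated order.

stool();
translate([3, 14, 385]) spool();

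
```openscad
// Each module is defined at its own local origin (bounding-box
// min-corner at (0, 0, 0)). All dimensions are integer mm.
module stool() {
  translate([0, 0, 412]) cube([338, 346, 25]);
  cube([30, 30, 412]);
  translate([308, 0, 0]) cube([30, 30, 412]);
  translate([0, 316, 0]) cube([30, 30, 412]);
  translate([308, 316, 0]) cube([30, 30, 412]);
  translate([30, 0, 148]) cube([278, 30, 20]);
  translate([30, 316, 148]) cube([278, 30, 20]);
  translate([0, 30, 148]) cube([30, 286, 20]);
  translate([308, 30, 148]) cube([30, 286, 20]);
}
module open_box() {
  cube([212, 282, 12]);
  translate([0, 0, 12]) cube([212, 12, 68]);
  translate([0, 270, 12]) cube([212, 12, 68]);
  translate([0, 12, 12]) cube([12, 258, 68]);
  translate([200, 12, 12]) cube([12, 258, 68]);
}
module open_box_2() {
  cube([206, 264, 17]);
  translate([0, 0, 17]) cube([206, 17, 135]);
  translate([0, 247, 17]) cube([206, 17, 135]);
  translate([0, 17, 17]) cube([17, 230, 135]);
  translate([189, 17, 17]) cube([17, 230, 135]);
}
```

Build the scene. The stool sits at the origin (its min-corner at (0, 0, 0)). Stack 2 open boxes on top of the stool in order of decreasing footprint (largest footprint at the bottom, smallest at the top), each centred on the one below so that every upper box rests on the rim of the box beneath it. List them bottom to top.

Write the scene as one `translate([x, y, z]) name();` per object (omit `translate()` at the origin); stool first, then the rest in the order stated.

stool();
translate([63, 32, 437]) open_box();
translate([66, 41, 517]) open_box_2();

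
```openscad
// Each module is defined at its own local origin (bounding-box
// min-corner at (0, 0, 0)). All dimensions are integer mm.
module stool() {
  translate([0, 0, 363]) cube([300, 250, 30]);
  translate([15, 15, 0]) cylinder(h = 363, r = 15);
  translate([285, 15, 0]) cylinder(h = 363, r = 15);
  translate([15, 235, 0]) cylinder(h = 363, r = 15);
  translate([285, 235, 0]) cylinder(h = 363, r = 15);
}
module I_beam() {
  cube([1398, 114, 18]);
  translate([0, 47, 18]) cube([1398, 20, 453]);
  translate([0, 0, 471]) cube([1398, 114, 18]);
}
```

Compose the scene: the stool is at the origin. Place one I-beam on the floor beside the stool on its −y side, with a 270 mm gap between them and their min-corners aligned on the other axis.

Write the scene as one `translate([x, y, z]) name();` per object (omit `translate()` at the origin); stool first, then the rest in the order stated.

stool();
translate([0, -384, 0]) I_beam();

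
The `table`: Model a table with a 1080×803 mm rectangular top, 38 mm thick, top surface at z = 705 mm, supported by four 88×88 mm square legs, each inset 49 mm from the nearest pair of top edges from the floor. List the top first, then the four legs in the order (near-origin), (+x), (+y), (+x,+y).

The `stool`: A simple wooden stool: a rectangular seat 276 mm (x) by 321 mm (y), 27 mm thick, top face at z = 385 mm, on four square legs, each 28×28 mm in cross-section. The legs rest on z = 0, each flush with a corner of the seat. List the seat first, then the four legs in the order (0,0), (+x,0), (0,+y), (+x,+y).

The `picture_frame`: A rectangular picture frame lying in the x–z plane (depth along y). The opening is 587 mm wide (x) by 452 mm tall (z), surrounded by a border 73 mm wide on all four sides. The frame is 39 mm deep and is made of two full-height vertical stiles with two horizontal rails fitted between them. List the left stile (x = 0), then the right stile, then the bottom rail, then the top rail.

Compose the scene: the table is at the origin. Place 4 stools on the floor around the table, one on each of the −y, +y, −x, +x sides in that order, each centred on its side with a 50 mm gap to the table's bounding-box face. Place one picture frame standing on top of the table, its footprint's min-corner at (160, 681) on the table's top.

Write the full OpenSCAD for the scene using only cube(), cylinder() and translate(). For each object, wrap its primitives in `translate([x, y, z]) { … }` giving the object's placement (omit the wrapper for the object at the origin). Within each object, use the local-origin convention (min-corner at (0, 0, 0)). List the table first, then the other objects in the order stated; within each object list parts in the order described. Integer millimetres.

translate([0, 0, 667]) cube([1080, 803, 38]);
translate([49, 49, 0]) cube([88, 88, 667]);
translate([943, 49, 0]) cube([88, 88, 667]);
translate([49, 666, 0]) cube([88, 88, 667]);
translate([943, 666, 0]) cube([88, 88, 667]);
translate([402, -371, 0]) {
  translate([0, 0, 358]) cube([276, 321, 27]);
  cube([28, 28, 358]);
  translate([248, 0, 0]) cube([28, 28, 358]);
  translate([0, 293, 0]) cube([28, 28, 358]);
  translate([248, 293, 0]) cube([28, 28, 358]);
}
translate([402, 853, 0]) {
  translate([0, 0, 358]) cube([276, 321, 27]);
  cube([28, 28, 358]);
  translate([248, 0, 0]) cube([28, 28, 358]);
  translate([0, 293, 0]) cube([28, 28, 358]);
  translate([248, 293, 0]) cube([28, 28, 358]);
}
translate([-326, 241, 0]) {
  translate([0, 0, 358]) cube([276, 321, 27]);
  cube([28, 28, 358]);
  translate([248, 0, 0]) cube([28, 28, 358]);
  translate([0, 293, 0]) cube([28, 28, 358]);
  translate([248, 293, 0]) cube([28, 28, 358]);
}
translate([1130, 241, 0]) {
  translate([0, 0, 358]) cube([276, 321, 27]);
  cube([28, 28, 358]);
  translate([248, 0, 0]) cube([28, 28, 358]);
  translate([0, 293, 0]) cube([28, 28, 358]);
  translate([248, 293, 0]) cube([28, 28, 358]);
}
translate([160, 681, 705]) {
  cube([73, 39, 598]);
  translate([660, 0, 0]) cube([73, 39, 598]);
  translate([73, 0, 0]) cube([587, 39, 73]);
  translate([73, 0, 525]) cube([587, 39, 73]);
}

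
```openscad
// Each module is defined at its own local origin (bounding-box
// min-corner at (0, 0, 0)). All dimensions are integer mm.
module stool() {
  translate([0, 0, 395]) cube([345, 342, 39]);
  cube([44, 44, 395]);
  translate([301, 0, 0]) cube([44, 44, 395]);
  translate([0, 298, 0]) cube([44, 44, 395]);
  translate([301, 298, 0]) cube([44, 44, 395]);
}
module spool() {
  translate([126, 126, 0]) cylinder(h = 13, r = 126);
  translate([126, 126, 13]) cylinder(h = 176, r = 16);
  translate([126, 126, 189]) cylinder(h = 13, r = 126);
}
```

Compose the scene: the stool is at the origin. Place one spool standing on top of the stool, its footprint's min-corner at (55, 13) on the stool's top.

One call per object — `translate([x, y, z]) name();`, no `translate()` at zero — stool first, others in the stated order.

stool();
translate([55, 13, 434]) spool();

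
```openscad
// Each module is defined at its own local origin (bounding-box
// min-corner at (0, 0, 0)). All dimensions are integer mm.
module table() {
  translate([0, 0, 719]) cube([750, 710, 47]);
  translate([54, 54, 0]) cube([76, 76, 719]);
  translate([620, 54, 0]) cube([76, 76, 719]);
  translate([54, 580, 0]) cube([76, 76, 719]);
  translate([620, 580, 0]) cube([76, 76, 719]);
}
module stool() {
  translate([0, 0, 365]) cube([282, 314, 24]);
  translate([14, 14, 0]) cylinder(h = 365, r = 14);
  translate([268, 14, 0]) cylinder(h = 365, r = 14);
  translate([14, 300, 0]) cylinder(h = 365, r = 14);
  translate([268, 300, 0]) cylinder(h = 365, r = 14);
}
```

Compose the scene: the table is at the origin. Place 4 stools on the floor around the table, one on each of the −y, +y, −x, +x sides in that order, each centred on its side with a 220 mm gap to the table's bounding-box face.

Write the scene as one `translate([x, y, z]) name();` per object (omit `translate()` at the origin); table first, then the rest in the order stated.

table();
translate([234, -534, 0]) stool();
translate([234, 930, 0]) stool();
translate([-502, 198, 0]) stool();
translate([970, 198, 0]) stool();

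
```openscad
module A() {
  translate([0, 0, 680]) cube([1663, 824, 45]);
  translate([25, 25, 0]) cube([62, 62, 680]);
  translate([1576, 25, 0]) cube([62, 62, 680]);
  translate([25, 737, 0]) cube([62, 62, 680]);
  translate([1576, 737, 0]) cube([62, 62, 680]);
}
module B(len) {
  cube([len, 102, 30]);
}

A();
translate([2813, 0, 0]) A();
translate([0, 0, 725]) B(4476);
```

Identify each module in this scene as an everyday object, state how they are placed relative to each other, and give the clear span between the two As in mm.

A is a table. B is a beam. A beam spans the tops of two tables. The clear span between the two tables is 1150 mm.

Second table starts at x = 2813; first ends at x = 1663; clear span = 2813 − 1663 = 1150 mm.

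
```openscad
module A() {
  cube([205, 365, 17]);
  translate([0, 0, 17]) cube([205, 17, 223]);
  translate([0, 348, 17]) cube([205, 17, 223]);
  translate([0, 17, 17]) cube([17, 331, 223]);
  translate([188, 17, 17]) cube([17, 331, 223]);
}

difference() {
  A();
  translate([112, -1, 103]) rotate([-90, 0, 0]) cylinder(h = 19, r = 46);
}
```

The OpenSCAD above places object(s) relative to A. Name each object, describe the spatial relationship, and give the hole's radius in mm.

A is an open box. The open box has a circular hole through its front wall. The hole's radius is 46 mm.

The subtracted cylinder has r = 46 mm.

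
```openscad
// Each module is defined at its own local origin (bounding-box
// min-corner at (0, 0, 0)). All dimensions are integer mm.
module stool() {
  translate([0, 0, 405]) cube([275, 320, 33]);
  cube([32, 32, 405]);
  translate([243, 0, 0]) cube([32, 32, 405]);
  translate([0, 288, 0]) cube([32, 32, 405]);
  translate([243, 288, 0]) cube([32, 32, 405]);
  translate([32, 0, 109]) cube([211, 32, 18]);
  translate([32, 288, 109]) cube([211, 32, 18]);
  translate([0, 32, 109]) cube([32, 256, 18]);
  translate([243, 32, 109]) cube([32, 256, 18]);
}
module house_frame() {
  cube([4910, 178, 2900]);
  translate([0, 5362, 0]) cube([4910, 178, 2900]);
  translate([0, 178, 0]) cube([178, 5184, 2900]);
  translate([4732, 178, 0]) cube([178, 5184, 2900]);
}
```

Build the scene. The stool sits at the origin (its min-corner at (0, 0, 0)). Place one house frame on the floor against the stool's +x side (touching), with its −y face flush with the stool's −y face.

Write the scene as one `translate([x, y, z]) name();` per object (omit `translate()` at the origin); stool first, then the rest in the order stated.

stool();
translate([275, 0, 0]) house_frame();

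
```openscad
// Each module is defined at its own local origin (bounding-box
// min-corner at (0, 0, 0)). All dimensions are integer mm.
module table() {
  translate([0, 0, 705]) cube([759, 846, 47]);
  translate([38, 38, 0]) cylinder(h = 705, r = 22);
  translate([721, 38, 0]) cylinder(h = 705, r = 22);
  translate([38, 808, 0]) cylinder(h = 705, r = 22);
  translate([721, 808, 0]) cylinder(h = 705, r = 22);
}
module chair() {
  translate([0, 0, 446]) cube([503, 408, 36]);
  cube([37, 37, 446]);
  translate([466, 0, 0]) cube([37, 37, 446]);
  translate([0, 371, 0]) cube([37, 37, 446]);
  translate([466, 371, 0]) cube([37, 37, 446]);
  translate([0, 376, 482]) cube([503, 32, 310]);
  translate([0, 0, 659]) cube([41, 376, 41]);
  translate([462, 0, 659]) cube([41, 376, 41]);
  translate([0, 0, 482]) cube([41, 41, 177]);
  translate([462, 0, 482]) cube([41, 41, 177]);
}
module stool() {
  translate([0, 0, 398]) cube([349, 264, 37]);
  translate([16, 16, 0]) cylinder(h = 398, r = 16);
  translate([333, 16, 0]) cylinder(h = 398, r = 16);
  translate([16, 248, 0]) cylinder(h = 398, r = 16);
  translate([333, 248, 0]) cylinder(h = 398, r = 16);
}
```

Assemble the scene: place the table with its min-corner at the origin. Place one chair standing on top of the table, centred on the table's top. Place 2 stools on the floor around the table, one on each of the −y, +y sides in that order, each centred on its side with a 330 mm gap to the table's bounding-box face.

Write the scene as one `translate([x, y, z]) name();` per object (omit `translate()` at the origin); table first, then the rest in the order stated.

table();
translate([128, 219, 752]) chair();
translate([205, -594, 0]) stool();
translate([205, 1176, 0]) stool();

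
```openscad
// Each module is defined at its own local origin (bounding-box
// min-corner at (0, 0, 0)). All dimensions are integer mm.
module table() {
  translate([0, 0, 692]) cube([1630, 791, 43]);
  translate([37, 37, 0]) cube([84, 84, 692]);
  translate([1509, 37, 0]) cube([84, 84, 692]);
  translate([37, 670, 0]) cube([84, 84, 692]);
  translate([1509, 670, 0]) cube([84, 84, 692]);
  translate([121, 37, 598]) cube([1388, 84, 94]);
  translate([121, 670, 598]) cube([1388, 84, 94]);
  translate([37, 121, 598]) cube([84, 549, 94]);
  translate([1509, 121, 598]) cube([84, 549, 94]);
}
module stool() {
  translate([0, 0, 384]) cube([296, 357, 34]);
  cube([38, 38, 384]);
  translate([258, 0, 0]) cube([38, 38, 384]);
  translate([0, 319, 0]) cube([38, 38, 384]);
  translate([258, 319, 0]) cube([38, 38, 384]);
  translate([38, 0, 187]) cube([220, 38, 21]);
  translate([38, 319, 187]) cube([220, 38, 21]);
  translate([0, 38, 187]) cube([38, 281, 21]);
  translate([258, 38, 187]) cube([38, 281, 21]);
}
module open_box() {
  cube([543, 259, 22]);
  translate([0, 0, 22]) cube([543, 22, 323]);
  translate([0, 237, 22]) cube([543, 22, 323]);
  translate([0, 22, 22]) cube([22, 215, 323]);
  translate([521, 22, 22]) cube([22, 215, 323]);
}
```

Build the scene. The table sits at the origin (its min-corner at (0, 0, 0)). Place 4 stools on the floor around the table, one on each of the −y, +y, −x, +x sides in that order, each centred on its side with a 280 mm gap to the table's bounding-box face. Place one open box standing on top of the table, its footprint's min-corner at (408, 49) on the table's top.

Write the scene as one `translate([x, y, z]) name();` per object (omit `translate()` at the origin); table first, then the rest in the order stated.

table();
translate([667, -637, 0]) stool();
translate([667, 1071, 0]) stool();
translate([-576, 217, 0]) stool();
translate([1910, 217, 0]) stool();
translate([408, 49, 735]) open_box();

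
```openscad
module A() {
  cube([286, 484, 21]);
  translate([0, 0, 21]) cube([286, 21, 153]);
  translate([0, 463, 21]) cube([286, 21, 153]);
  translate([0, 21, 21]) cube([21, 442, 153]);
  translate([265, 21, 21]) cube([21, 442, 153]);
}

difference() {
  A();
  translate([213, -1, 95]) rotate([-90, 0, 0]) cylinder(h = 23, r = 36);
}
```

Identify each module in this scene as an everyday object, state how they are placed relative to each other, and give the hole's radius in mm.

The subtracted cylinder has r = 36 mm.

A is an open box. The open box has a circular hole through its front wall. The hole's radius is 36 mm.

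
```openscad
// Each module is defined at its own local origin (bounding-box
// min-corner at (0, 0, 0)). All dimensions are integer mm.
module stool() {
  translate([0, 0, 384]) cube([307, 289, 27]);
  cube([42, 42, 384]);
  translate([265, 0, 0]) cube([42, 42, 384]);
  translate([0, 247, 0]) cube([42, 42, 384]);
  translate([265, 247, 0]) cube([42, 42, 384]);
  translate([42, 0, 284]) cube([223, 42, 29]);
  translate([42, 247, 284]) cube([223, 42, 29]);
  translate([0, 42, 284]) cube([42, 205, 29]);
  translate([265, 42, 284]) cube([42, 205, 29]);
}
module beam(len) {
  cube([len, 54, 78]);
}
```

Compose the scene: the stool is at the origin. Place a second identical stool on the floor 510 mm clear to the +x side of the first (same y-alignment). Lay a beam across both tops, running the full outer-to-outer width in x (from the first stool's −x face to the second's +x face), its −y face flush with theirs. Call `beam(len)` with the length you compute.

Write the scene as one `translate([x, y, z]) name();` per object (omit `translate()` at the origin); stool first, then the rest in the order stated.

stool();
translate([817, 0, 0]) stool();
translate([0, 0, 411]) beam(1124);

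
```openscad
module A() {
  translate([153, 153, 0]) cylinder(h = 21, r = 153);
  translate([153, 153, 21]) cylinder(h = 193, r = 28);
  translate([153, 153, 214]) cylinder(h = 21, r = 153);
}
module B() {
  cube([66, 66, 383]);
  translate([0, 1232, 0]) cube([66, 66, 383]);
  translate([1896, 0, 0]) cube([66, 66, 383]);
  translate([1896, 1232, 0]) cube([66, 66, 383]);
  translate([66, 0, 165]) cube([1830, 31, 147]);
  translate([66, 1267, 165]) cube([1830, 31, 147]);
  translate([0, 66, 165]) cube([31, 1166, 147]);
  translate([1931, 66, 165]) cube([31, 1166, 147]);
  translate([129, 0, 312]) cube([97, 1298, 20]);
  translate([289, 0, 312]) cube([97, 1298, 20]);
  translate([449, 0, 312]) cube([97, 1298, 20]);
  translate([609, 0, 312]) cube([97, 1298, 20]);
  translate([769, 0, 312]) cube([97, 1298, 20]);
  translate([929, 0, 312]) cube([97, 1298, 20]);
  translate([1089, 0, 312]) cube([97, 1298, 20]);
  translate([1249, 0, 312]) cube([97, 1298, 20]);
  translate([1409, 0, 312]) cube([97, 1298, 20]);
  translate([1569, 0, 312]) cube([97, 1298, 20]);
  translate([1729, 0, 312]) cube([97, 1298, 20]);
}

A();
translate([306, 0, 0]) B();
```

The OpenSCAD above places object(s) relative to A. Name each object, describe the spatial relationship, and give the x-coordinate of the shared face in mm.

A is a spool. B is a bed frame. The bed frame is against the spool's +x side, with their −y faces flush. The x-coordinate of the shared face is 306 mm.

The spool's +x face and the bed frame's −x face are both at x = 306 mm.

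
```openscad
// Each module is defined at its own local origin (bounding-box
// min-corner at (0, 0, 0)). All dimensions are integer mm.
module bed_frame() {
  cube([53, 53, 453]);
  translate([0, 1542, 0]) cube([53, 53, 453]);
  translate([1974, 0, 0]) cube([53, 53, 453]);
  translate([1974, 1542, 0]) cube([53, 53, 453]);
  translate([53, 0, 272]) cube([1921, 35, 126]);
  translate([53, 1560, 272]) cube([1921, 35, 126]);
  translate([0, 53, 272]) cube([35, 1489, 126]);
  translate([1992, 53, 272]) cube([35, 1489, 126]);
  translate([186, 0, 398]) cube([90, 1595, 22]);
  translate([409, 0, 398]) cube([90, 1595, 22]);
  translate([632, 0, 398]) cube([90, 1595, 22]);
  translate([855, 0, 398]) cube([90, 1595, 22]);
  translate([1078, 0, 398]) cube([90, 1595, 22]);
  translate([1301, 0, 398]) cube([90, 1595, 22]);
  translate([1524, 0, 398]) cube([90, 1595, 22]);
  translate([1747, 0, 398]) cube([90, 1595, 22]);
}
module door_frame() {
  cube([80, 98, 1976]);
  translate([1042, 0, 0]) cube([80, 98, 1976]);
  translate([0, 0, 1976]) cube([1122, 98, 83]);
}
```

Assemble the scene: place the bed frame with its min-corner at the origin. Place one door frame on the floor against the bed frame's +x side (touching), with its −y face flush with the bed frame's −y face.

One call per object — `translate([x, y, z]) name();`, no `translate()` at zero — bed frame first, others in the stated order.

bed_frame();
translate([2027, 0, 0]) door_frame();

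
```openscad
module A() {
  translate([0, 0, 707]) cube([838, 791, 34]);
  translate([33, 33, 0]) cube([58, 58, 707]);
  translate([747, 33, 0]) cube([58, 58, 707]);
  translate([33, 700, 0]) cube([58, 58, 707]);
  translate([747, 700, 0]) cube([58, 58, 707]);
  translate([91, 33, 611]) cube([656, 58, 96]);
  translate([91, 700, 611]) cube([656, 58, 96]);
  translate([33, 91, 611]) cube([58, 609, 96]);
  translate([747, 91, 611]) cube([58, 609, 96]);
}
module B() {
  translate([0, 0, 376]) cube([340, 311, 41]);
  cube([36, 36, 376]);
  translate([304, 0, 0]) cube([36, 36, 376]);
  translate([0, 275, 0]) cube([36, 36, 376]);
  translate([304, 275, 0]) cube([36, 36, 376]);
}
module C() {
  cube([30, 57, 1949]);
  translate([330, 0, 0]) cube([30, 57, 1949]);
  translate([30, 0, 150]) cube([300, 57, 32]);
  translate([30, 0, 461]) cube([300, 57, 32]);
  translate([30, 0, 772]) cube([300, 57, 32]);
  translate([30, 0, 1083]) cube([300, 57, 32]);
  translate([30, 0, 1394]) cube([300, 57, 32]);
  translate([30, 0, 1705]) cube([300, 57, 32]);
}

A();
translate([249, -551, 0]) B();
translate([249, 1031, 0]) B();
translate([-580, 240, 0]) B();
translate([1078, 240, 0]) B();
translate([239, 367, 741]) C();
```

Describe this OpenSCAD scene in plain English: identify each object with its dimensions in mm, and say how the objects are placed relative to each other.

A is a rectangular dining table. The top is 838×791×34 mm with its upper surface at z = 741 mm. It stands on four 58×58 mm square legs, each inset 33 mm from the nearest pair of top edges, running from the floor to the underside of the top. Four apron rails, 58 mm thick and 96 mm tall, run between adjacent legs with their top edges flush with the underside of the top and their outer faces flush with the legs' outer faces.

B is a simple wooden stool: a rectangular seat 340 mm (x) by 311 mm (y), 41 mm thick, top face at z = 417 mm, on four square legs, each 36×36 mm in cross-section. The legs rest on z = 0, each flush with a corner of the seat.

C is a wooden ladder with two side rails of 30×57 mm section and 1949 mm height, set 360 mm apart overall. Between them run 6 rectangular rungs (57 mm deep, 32 mm thick), front faces flush with the rails' −y face. The bottom of the first rung is 150 mm above the floor and each subsequent rung is 311 mm higher than the one below.

Four stools sit around the table at the −y, +y, −x, +x sides. The ladder is on top of the table, centred.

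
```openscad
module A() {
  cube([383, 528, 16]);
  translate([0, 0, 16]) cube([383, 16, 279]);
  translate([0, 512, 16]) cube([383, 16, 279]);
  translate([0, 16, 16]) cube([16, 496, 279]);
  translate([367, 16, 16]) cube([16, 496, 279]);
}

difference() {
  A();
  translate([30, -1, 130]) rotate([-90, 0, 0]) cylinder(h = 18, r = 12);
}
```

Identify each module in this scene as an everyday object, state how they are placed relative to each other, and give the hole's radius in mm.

The subtracted cylinder has r = 12 mm.

A is an open box. The open box has a circular hole through its front wall. The hole's radius is 12 mm.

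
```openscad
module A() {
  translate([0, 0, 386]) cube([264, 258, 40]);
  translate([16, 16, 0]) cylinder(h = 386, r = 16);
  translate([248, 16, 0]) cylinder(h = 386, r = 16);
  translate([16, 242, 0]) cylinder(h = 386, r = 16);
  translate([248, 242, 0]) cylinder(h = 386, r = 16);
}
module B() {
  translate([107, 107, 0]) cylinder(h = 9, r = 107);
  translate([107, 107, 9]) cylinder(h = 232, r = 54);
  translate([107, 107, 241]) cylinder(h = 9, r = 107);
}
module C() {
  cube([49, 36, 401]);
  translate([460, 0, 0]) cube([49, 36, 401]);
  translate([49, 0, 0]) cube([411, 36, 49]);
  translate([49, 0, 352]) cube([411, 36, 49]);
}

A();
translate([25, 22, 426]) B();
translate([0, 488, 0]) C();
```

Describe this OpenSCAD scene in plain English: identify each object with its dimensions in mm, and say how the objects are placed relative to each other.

A is a four-legged stool. The seat is 264×258 mm, 40 mm thick, top at z = 426 mm. It stands on four round legs, each 32 mm in diameter, from z = 0 to the seat underside, each leg's axis is inset half a diameter from the nearest pair of seat edges (so the leg's bounding box is flush with the corner).

B is a spool: two coaxial disc flanges of radius 107 mm and thickness 9 mm, joined by a core cylinder of radius 54 mm and height 232 mm. The lower flange rests on z = 0 and the three cylinders share a vertical axis.

C is a picture frame with a 411×303 mm rectangular opening (x by z) and a uniform 49 mm border on every side. Frame depth is 36 mm along y. It is built from two vertical stiles running the full outside height and two horizontal rails spanning the gap between the stiles.

The spool is on top of the stool, centred. The picture frame is on the floor beside the stool on its +y side.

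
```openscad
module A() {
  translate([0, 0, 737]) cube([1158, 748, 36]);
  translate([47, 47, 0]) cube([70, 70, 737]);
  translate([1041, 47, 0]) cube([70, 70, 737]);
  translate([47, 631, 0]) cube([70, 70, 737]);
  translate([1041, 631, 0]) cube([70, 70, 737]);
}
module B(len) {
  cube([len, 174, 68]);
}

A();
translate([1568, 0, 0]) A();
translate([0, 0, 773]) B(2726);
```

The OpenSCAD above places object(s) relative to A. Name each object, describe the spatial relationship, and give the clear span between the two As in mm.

Second table starts at x = 1568; first ends at x = 1158; clear span = 1568 − 1158 = 410 mm.

A is a table. B is a beam. A beam spans the tops of two tables. The clear span between the two tables is 410 mm.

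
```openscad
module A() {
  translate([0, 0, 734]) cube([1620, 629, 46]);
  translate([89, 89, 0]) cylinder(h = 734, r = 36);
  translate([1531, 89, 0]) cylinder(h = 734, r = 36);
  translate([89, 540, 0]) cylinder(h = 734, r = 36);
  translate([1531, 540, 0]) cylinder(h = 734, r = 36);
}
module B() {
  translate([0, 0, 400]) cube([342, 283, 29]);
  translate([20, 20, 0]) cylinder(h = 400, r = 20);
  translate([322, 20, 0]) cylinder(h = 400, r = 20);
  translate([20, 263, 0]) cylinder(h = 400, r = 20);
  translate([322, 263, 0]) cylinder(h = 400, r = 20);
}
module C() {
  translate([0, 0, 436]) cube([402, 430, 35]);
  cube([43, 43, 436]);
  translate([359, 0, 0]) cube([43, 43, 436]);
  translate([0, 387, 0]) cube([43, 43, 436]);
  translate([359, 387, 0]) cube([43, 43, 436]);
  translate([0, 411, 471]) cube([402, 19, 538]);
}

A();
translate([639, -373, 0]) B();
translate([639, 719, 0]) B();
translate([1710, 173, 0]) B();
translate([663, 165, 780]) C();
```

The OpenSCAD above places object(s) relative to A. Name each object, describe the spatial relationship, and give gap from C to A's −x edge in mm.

A is a table. B is a stool. C is a chair. Three stools sit around the table at the −y, +y, +x sides. The chair is on top of the table. The gap from the chair to the table's −x edge is 663 mm.

The chair's min-x is at 663; the table's min-x is 0; gap = 663 mm.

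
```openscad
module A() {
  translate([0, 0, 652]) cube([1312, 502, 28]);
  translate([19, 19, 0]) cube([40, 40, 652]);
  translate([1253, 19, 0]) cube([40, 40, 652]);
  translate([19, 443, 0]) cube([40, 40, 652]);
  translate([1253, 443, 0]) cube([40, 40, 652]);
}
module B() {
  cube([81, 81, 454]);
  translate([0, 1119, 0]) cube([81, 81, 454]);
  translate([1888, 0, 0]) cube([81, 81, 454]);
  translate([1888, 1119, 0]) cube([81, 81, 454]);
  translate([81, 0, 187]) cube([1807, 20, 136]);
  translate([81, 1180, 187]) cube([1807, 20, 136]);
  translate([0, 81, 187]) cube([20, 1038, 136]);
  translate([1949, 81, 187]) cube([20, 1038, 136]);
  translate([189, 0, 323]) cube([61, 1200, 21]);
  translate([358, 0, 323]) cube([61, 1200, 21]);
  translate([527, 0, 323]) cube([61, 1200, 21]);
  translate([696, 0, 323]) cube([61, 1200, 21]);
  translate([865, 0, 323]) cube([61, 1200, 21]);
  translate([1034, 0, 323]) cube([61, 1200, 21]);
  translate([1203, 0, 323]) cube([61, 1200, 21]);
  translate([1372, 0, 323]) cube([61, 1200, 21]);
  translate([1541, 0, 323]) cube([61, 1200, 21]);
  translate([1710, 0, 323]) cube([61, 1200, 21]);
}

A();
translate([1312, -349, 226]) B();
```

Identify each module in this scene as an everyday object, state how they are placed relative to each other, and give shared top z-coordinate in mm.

Both tops at z = 680 mm.

A is a table. B is a bed frame. The bed frame is beside the table with their tops flush at z = 680. The shared top z-coordinate is 680 mm.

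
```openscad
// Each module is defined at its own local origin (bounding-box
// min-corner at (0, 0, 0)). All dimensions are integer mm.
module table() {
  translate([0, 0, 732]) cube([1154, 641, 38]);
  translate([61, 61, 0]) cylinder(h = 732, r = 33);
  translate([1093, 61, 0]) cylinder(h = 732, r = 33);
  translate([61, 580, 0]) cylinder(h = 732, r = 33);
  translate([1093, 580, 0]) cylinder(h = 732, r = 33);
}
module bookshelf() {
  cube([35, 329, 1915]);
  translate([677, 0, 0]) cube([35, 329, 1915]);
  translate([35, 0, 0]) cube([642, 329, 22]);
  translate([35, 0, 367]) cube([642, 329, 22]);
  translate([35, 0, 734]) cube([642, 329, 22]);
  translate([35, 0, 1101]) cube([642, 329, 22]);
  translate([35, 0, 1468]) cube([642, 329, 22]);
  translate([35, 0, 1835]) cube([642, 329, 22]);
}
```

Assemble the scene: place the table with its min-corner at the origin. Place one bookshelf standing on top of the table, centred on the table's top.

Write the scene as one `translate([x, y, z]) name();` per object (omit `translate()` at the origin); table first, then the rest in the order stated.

table();
translate([221, 156, 770]) bookshelf();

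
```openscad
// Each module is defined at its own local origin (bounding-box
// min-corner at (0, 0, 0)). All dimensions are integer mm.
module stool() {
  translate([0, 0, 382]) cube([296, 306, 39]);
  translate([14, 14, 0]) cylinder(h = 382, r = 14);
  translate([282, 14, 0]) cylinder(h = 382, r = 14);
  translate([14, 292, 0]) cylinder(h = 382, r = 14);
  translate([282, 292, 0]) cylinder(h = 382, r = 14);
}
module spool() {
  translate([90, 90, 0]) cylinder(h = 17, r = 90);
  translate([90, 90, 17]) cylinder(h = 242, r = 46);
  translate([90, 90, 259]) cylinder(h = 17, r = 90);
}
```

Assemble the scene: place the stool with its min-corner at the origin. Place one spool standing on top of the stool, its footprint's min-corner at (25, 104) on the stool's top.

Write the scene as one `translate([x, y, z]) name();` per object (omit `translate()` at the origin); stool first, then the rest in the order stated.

stool();
translate([25, 104, 421]) spool();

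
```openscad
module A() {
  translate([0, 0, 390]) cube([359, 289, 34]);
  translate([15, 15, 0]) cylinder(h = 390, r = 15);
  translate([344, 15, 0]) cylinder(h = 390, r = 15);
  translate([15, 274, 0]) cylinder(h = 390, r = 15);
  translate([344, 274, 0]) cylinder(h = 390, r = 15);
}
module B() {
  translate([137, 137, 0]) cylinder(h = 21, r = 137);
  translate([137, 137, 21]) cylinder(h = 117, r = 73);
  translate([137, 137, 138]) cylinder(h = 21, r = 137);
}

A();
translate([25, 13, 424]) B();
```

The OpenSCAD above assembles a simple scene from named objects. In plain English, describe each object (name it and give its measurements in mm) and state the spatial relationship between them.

A is a four-legged stool. The seat is a 359×289×34 mm slab whose top surface is at z = 424 mm; four round legs, each 30 mm in diameter, run from the floor (z = 0) to the underside of the seat, each leg's axis is inset half a diameter from the nearest pair of seat edges (so the leg's bounding box is flush with the corner).

B is a spool: two coaxial disc flanges of radius 137 mm and thickness 21 mm, joined by a core cylinder of radius 73 mm and height 117 mm. The lower flange rests on z = 0 and the three cylinders share a vertical axis.

The spool is on top of the stool.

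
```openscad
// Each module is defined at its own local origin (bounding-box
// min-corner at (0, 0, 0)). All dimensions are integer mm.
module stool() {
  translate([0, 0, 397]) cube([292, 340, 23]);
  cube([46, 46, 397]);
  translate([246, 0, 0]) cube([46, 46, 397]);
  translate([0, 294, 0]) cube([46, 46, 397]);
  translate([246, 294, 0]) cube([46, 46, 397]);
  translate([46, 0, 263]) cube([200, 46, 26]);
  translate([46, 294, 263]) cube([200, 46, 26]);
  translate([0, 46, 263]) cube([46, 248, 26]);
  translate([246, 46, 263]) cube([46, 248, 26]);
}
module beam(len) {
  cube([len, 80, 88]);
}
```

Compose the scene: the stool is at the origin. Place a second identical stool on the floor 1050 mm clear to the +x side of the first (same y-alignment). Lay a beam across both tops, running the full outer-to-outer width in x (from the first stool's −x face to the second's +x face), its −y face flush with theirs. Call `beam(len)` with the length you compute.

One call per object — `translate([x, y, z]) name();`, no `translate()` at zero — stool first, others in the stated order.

stool();
translate([1342, 0, 0]) stool();
translate([0, 0, 420]) beam(1634);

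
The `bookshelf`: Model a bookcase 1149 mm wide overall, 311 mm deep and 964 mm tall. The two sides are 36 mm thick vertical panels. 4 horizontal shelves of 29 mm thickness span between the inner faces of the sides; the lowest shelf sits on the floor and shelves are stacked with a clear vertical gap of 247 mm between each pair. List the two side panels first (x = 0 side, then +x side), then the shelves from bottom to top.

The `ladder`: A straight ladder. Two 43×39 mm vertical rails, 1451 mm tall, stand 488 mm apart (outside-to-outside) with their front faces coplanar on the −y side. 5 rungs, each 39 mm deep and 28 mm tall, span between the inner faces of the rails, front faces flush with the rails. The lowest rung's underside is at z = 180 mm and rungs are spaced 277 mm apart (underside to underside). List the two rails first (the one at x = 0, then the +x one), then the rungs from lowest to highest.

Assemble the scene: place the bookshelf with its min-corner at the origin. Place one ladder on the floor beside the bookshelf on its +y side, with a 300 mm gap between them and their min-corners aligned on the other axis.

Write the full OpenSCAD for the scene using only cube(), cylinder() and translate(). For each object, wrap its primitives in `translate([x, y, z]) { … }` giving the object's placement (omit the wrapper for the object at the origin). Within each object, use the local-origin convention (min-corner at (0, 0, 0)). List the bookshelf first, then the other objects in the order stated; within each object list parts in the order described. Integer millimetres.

cube([36, 311, 964]);
translate([1113, 0, 0]) cube([36, 311, 964]);
translate([36, 0, 0]) cube([1077, 311, 29]);
translate([36, 0, 276]) cube([1077, 311, 29]);
translate([36, 0, 552]) cube([1077, 311, 29]);
translate([36, 0, 828]) cube([1077, 311, 29]);
translate([0, 611, 0]) {
  cube([43, 39, 1451]);
  translate([445, 0, 0]) cube([43, 39, 1451]);
  translate([43, 0, 180]) cube([402, 39, 28]);
  translate([43, 0, 457]) cube([402, 39, 28]);
  translate([43, 0, 734]) cube([402, 39, 28]);
  translate([43, 0, 1011]) cube([402, 39, 28]);
  translate([43, 0, 1288]) cube([402, 39, 28]);
}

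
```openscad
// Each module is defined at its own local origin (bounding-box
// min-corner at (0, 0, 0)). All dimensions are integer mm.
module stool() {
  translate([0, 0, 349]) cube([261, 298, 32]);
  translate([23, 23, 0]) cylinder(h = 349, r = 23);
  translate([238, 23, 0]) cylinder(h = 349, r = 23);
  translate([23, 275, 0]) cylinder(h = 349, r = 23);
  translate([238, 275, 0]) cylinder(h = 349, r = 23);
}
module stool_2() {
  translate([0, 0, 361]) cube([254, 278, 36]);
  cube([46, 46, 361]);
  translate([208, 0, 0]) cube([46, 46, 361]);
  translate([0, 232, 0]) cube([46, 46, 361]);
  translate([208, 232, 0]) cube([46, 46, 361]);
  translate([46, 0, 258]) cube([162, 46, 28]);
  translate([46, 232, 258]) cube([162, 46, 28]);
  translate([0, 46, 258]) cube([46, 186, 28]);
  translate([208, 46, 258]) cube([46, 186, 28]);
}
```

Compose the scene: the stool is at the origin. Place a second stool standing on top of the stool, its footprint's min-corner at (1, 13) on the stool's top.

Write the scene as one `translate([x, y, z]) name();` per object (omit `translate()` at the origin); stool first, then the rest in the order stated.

stool();
translate([1, 13, 381]) stool_2();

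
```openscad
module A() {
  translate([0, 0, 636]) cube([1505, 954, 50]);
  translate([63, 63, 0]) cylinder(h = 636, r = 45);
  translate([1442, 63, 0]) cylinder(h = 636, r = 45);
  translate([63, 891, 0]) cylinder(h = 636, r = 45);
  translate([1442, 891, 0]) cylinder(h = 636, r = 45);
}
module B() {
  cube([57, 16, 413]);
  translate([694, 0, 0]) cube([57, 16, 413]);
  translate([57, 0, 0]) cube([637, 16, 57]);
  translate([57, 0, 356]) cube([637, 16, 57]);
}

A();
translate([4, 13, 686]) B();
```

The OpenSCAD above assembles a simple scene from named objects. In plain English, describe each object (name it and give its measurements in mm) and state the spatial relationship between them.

A is a table: top 1505 mm (x) × 954 mm (y), 50 mm thick, upper face at z = 686 mm, on four round legs of 90 mm diameter, each leg's bounding box inset 18 mm from the nearest pair of top edges, running from z = 0 to the bottom of the top.

B is a rectangular picture frame lying in the x–z plane (depth along y). The opening is 637 mm wide (x) by 299 mm tall (z), surrounded by a border 57 mm wide on all four sides. The frame is 16 mm deep and is made of two full-height vertical stiles with two horizontal rails fitted between them.

The picture frame is on top of the table.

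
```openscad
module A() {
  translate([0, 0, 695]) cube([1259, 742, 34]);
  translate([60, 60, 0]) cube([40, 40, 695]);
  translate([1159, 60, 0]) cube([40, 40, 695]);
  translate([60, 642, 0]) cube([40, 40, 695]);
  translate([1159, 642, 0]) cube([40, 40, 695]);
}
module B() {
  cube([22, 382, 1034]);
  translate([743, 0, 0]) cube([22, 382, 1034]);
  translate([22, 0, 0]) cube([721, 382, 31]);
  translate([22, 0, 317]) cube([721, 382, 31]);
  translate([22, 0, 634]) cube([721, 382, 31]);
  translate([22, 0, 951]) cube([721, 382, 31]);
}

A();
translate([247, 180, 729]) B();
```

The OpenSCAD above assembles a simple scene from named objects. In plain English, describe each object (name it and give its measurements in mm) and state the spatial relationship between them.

A is a table: top 1259 mm (x) × 742 mm (y), 34 mm thick, upper face at z = 729 mm, on four 40×40 mm square legs, each inset 60 mm from the nearest pair of top edges, running from z = 0 to the bottom of the top.

B is an open bookshelf. Two side panels, each 22 mm thick, 382 mm deep and 1034 mm tall, stand 765 mm apart (outside-to-outside). Between them sit 4 shelves, each 31 mm thick and 382 mm deep, spanning the full gap between the sides. The bottom shelf rests on the floor (its underside at z = 0) and the clear gap between one shelf's top and the next shelf's underside is 286 mm.

The bookshelf is on top of the table, centred.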